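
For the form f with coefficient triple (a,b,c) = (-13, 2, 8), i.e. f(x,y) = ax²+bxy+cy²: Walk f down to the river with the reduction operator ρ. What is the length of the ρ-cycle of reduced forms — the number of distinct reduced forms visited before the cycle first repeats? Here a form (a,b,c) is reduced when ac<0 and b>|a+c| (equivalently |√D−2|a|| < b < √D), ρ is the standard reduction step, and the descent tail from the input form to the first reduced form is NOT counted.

D = 420, ⌊√D⌋ = 20
descent: ρ → (8,14,-7)  [lands on river]
river: ρ → (-7,14,8)
river: ρ → (8,18,-3)
river: ρ → (-3,18,8)
ρ-cycle length = 4 (tail of 1 descent step not counted)

4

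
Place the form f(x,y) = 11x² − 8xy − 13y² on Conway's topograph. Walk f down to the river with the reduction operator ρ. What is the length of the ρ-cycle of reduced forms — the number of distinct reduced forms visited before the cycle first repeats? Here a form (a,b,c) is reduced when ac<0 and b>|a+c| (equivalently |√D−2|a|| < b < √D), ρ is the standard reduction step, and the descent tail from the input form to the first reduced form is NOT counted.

D = 636, ⌊√D⌋ = 25
descent: ρ → (-13,8,11)  [lands on river]
river: ρ → (11,14,-10)
river: ρ → (-10,6,15)
river: ρ → (15,24,-1)
river: ρ → (-1,24,15)
river: ρ → (15,6,-10)
river: ρ → (-10,14,11)
river: ρ → (11,8,-13)
river: ρ → (-13,18,6)
river: ρ → (6,18,-13)
ρ-cycle length = 10 (tail of 1 descent step not counted)

10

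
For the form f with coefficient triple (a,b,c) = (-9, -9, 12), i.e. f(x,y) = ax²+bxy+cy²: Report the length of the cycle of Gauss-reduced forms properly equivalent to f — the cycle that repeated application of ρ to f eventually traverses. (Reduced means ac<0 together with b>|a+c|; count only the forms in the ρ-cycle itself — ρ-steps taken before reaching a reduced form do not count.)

D = 513, ⌊√D⌋ = 22
descent: ρ → (12,9,-9)  [lands on river]
river: ρ → (-9,9,12)
river: ρ → (12,15,-6)
river: ρ → (-6,21,3)
river: ρ → (3,21,-6)
river: ρ → (-6,15,12)
ρ-cycle length = 6 (tail of 1 descent step not counted)

6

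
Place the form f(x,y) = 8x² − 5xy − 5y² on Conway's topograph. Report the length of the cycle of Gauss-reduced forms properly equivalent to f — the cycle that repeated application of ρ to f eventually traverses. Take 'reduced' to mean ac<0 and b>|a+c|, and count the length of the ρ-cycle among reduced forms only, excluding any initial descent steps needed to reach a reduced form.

D = 185, ⌊√D⌋ = 13
descent: ρ → (-5,5,8)  [lands on river]
river: ρ → (8,11,-2)
river: ρ → (-2,13,2)
river: ρ → (2,11,-8)
river: ρ → (-8,5,5)
river: ρ → (5,5,-8)
river: ρ → (-8,11,2)
river: ρ → (2,13,-2)
river: ρ → (-2,11,8)
river: ρ → (8,5,-5)
ρ-cycle length = 10 (tail of 1 descent step not counted)

10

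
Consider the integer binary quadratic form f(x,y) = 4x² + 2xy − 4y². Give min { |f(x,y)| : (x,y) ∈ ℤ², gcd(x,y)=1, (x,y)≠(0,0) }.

river: ρ → (-4,6,2)
river: ρ → (2,6,-4)
river: ρ → (-4,2,4)
river: ρ → (4,6,-2)
river: ρ → (-2,6,4)
river: ρ → (4,2,-4)
closes: descent 0, river 6
min |a| on river = 2

2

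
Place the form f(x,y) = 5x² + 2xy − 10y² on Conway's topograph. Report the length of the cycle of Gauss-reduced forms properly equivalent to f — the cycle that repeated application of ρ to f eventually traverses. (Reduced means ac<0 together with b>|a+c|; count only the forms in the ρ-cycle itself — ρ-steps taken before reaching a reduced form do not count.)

D = 204, ⌊√D⌋ = 14
descent: ρ → (-10,-2,5)
descent: ρ → (5,12,-3)  [lands on river]
river: ρ → (-3,12,5)
river: ρ → (5,8,-7)
river: ρ → (-7,6,6)
river: ρ → (6,6,-7)
river: ρ → (-7,8,5)
ρ-cycle length = 6 (tail of 2 descent steps not counted)

6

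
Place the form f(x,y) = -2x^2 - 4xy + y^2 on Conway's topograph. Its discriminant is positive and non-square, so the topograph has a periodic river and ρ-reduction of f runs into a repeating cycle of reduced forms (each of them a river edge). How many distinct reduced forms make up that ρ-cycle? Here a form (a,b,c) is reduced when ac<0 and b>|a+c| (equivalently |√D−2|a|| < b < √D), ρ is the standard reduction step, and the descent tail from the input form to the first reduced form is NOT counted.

D = 24, ⌊√D⌋ = 4
descent: ρ → (1,4,-2)  [lands on river]
river: ρ → (-2,4,1)
ρ-cycle length = 2 (tail of 1 descent step not counted)

2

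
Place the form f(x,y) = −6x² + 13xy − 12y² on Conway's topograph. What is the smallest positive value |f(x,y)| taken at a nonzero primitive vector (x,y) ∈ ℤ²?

translate: b→-1 (≡-13 mod 12), so (6,-13,12)→(6,-1,5)
flip: (6,-1,5)→(5,1,6)
reduced (well bottom): (5,1,6) with a≤c, −a<b≤a
well minimum |f| = |-5| = 5 (negative-definite)

5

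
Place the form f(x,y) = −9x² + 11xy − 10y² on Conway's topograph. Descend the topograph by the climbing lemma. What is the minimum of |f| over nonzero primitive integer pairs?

translate: b→7 (≡-11 mod 18), so (9,-11,10)→(9,7,8)
flip: (9,7,8)→(8,-7,9)
reduced (well bottom): (8,-7,9) with a≤c, −a<b≤a
well minimum |f| = |-8| = 8 (negative-definite)

8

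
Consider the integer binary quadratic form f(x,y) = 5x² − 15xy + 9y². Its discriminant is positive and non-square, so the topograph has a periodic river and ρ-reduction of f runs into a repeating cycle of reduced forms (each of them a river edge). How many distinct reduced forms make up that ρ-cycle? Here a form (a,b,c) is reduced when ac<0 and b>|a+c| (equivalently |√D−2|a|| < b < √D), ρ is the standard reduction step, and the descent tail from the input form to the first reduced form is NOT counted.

D = 45, ⌊√D⌋ = 6
descent: ρ → (9,-3,-1)
descent: ρ → (-1,5,5)  [lands on river]
river: ρ → (5,5,-1)
ρ-cycle length = 2 (tail of 2 descent steps not counted)

2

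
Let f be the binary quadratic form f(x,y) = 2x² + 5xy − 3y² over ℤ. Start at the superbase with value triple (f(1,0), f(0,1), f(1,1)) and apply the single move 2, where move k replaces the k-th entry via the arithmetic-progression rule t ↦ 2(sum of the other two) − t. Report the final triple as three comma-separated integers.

start (2,-3,4) = (f(1,0),f(0,1),f(1,1))
replace slot 2: 2·(2+4) − (-3) = 15 → (2,15,4)

2,15,4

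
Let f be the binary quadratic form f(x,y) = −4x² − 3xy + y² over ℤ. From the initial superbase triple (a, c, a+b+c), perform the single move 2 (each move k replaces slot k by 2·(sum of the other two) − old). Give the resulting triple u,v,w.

start (-4,1,-6) = (f(1,0),f(0,1),f(1,1))
replace slot 2: 2·((-4)+(-6)) − 1 = -21 → (-4,-21,-6)

-4,-21,-6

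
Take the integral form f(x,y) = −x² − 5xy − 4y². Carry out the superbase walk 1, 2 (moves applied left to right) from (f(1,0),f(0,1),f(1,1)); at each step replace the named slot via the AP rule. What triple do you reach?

start (-1,-4,-10) = (f(1,0),f(0,1),f(1,1))
replace slot 1: 2·((-4)+(-10)) − (-1) = -27 → (-27,-4,-10)
replace slot 2: 2·((-27)+(-10)) − (-4) = -70 → (-27,-70,-10)

-27,-70,-10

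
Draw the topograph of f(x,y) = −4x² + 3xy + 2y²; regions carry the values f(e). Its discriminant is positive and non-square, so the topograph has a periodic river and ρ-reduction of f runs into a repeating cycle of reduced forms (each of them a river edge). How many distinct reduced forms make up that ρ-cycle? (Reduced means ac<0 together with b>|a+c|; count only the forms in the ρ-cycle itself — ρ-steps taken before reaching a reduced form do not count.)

D = 41, ⌊√D⌋ = 6
river: ρ → (2,5,-2)
river: ρ → (-2,3,4)
river: ρ → (4,5,-1)
river: ρ → (-1,5,4)
river: ρ → (4,3,-2)
river: ρ → (-2,5,2)
river: ρ → (2,3,-4)
river: ρ → (-4,5,1)
river: ρ → (1,5,-4)
river: ρ → (-4,3,2)
ρ-cycle length = 10 (tail of 0 descent steps not counted)

10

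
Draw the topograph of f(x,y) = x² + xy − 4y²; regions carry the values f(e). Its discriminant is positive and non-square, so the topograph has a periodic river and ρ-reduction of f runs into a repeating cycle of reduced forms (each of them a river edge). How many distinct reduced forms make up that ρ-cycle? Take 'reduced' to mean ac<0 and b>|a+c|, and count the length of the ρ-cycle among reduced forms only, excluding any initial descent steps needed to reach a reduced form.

D = 17, ⌊√D⌋ = 4
descent: ρ → (-4,-1,1)
descent: ρ → (1,3,-2)  [lands on river]
river: ρ → (-2,1,2)
river: ρ → (2,3,-1)
river: ρ → (-1,3,2)
river: ρ → (2,1,-2)
river: ρ → (-2,3,1)
ρ-cycle length = 6 (tail of 2 descent steps not counted)

6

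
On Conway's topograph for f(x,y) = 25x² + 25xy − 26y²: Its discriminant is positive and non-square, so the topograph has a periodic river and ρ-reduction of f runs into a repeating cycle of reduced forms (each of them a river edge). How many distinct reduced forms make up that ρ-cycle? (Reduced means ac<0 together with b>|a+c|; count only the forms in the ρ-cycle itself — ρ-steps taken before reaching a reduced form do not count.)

D = 3225, ⌊√D⌋ = 56
river: ρ → (-26,27,24)
river: ρ → (24,21,-29)
river: ρ → (-29,37,16)
river: ρ → (16,27,-39)
river: ρ → (-39,51,4)
river: ρ → (4,53,-26)
river: ρ → (-26,51,6)
river: ρ → (6,45,-50)
river: ρ → (-50,55,1)
river: ρ → (1,55,-50)
river: ρ → (-50,45,6)
river: ρ → (6,51,-26)
river: ρ → (-26,53,4)
river: ρ → (4,51,-39)
river: ρ → (-39,27,16)
river: ρ → (16,37,-29)
river: ρ → (-29,21,24)
river: ρ → (24,27,-26)
river: ρ → (-26,25,25)
river: ρ → (25,25,-26)
ρ-cycle length = 20 (tail of 0 descent steps not counted)

20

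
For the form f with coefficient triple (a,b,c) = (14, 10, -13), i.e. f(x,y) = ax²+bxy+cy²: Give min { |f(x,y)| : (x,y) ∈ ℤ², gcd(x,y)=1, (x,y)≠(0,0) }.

river: ρ → (-13,16,11)
river: ρ → (11,28,-1)
river: ρ → (-1,28,11)
river: ρ → (11,16,-13)
river: ρ → (-13,10,14)
river: ρ → (14,18,-9)
river: ρ → (-9,18,14)
river: ρ → (14,10,-13)
closes: descent 0, river 8
min |a| on river = 1

1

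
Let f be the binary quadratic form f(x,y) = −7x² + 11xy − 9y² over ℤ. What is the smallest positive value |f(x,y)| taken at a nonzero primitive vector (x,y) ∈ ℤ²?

translate: b→3 (≡-11 mod 14), so (7,-11,9)→(7,3,5)
flip: (7,3,5)→(5,-3,7)
reduced (well bottom): (5,-3,7) with a≤c, −a<b≤a
well minimum |f| = |-5| = 5 (negative-definite)

5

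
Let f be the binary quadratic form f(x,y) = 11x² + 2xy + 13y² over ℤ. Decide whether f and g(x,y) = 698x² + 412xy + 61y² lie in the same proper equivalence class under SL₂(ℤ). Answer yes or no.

D₁ = -568, D₂ = -568
f: reduced (well bottom): (11,2,13) with a≤c, −a<b≤a
g: flip: (698,412,61)→(61,-412,698)
g: translate: b→-46 (≡-412 mod 122), so (61,-412,698)→(61,-46,11)
g: flip: (61,-46,11)→(11,46,61)
g: translate: b→2 (≡46 mod 22), so (11,46,61)→(11,2,13)
g: reduced (well bottom): (11,2,13) with a≤c, −a<b≤a
reduced forms (11, 2, 13) vs (11, 2, 13) ⇒ equivalent

yes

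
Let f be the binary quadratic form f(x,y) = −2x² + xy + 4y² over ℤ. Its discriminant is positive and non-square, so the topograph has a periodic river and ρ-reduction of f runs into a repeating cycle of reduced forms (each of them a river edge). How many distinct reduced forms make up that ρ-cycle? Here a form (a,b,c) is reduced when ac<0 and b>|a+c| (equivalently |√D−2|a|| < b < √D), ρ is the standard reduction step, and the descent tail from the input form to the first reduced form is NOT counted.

D = 33, ⌊√D⌋ = 5
descent: ρ → (4,-1,-2)
descent: ρ → (-2,5,1)  [lands on river]
river: ρ → (1,5,-2)
river: ρ → (-2,3,3)
river: ρ → (3,3,-2)
ρ-cycle length = 4 (tail of 2 descent steps not counted)

4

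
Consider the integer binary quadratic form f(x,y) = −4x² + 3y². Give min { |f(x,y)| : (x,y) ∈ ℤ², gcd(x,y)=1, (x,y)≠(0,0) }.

descent: ρ → (3,6,-1)  [lands on river]
river: ρ → (-1,6,3)
closes: descent 1, river 2
min |a| on river = 1

1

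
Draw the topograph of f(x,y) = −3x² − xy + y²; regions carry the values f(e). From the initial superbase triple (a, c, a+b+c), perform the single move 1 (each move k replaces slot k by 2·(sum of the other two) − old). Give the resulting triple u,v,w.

start (-3,1,-3) = (f(1,0),f(0,1),f(1,1))
replace slot 1: 2·(1+(-3)) − (-3) = -1 → (-1,1,-3)

-1,1,-3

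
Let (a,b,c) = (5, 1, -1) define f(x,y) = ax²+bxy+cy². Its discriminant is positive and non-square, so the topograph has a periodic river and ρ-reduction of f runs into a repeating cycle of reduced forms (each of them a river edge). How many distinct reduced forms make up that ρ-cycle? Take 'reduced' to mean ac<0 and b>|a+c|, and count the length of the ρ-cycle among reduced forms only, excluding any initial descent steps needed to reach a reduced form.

D = 21, ⌊√D⌋ = 4
descent: ρ → (-1,3,3)  [lands on river]
river: ρ → (3,3,-1)
ρ-cycle length = 2 (tail of 1 descent step not counted)

2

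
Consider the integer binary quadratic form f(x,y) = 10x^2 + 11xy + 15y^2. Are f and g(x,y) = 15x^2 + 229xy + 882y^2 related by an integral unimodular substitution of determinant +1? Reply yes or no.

D₁ = -479, D₂ = -479
f: translate: b→-9 (≡11 mod 20), so (10,11,15)→(10,-9,14)
f: reduced (well bottom): (10,-9,14) with a≤c, −a<b≤a
g: translate: b→-11 (≡229 mod 30), so (15,229,882)→(15,-11,10)
g: flip: (15,-11,10)→(10,11,15)
g: translate: b→-9 (≡11 mod 20), so (10,11,15)→(10,-9,14)
g: reduced (well bottom): (10,-9,14) with a≤c, −a<b≤a
reduced forms (10, -9, 14) vs (10, -9, 14) ⇒ equivalent

yes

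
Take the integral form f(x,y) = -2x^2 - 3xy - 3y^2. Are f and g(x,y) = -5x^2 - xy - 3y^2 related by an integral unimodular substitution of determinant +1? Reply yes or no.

D₁ = -15, D₂ = -59
discriminants differ ⇒ not SL₂(ℤ)-equivalent

no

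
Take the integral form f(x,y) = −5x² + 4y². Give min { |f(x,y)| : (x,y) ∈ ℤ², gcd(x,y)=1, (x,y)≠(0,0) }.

descent: ρ → (4,8,-1)  [lands on river]
river: ρ → (-1,8,4)
closes: descent 1, river 2
min |a| on river = 1

1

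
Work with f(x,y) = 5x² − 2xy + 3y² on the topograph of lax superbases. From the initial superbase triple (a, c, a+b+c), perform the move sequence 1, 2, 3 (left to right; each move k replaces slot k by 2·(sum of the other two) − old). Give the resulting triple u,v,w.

start (5,3,6) = (f(1,0),f(0,1),f(1,1))
replace slot 1: 2·(3+6) − 5 = 13 → (13,3,6)
replace slot 2: 2·(13+6) − 3 = 35 → (13,35,6)
replace slot 3: 2·(13+35) − 6 = 90 → (13,35,90)

13,35,90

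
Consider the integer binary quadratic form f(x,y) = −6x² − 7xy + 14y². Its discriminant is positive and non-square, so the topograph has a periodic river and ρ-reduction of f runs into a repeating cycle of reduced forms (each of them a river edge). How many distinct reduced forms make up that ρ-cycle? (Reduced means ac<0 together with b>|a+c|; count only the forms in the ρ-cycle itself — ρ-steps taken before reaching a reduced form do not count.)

D = 385, ⌊√D⌋ = 19
descent: ρ → (14,7,-6)
descent: ρ → (-6,17,4)  [lands on river]
river: ρ → (4,15,-10)
river: ρ → (-10,5,9)
river: ρ → (9,13,-6)
river: ρ → (-6,11,11)
river: ρ → (11,11,-6)
river: ρ → (-6,13,9)
river: ρ → (9,5,-10)
river: ρ → (-10,15,4)
river: ρ → (4,17,-6)
river: ρ → (-6,19,1)
river: ρ → (1,19,-6)
ρ-cycle length = 12 (tail of 2 descent steps not counted)

12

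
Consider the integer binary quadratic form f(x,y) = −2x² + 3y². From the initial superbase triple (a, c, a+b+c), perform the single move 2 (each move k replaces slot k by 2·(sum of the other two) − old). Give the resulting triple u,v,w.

start (-2,3,1) = (f(1,0),f(0,1),f(1,1))
replace slot 2: 2·((-2)+1) − 3 = -5 → (-2,-5,1)

-2,-5,1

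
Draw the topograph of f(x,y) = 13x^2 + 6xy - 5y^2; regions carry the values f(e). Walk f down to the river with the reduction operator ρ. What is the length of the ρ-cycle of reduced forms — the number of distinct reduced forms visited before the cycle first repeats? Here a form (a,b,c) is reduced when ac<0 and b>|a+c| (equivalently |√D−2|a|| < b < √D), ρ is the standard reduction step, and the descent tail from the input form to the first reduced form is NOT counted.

D = 296, ⌊√D⌋ = 17
descent: ρ → (-5,14,5)  [lands on river]
river: ρ → (5,16,-2)
river: ρ → (-2,16,5)
river: ρ → (5,14,-5)
river: ρ → (-5,16,2)
river: ρ → (2,16,-5)
ρ-cycle length = 6 (tail of 1 descent step not counted)

6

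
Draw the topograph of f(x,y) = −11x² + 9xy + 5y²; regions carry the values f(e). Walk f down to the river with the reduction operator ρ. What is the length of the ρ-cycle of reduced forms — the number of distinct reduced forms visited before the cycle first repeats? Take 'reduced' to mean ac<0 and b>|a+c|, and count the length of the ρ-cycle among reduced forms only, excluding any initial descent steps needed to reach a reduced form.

D = 301, ⌊√D⌋ = 17
river: ρ → (5,11,-9)
river: ρ → (-9,7,7)
river: ρ → (7,7,-9)
river: ρ → (-9,11,5)
river: ρ → (5,9,-11)
river: ρ → (-11,13,3)
river: ρ → (3,17,-1)
river: ρ → (-1,17,3)
river: ρ → (3,13,-11)
river: ρ → (-11,9,5)
ρ-cycle length = 10 (tail of 0 descent steps not counted)

10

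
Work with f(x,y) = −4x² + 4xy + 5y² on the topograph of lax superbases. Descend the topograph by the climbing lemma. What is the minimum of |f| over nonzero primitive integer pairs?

river: ρ → (5,6,-3)
river: ρ → (-3,6,5)
river: ρ → (5,4,-4)
river: ρ → (-4,4,5)
closes: descent 0, river 4
min |a| on river = 3

3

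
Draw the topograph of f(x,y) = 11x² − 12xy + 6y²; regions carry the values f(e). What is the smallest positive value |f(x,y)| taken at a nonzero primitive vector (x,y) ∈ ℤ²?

translate: b→10 (≡-12 mod 22), so (11,-12,6)→(11,10,5)
flip: (11,10,5)→(5,-10,11)
translate: b→0 (≡-10 mod 10), so (5,-10,11)→(5,0,6)
reduced (well bottom): (5,0,6) with a≤c, −a<b≤a
well minimum = a = 5

5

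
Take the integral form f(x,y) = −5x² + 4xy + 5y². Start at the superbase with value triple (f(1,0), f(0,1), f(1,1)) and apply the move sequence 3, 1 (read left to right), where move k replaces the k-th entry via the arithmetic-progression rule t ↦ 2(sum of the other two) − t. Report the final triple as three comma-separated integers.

start (-5,5,4) = (f(1,0),f(0,1),f(1,1))
replace slot 3: 2·((-5)+5) − 4 = -4 → (-5,5,-4)
replace slot 1: 2·(5+(-4)) − (-5) = 7 → (7,5,-4)

7,5,-4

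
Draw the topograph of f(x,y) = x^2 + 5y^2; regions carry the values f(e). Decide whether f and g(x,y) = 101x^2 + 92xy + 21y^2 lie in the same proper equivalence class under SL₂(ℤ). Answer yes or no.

D₁ = -20, D₂ = -20
f: reduced (well bottom): (1,0,5) with a≤c, −a<b≤a
g: flip: (101,92,21)→(21,-92,101)
g: translate: b→-8 (≡-92 mod 42), so (21,-92,101)→(21,-8,1)
g: flip: (21,-8,1)→(1,8,21)
g: translate: b→0 (≡8 mod 2), so (1,8,21)→(1,0,5)
g: reduced (well bottom): (1,0,5) with a≤c, −a<b≤a
reduced forms (1, 0, 5) vs (1, 0, 5) ⇒ equivalent

yes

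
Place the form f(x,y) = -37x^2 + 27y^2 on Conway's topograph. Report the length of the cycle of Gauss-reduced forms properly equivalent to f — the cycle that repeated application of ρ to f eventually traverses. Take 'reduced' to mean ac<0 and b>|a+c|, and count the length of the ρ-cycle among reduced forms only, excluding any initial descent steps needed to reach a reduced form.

D = 3996, ⌊√D⌋ = 63
descent: ρ → (27,54,-10)  [lands on river]
river: ρ → (-10,46,47)
river: ρ → (47,48,-9)
river: ρ → (-9,60,11)
river: ρ → (11,50,-34)
river: ρ → (-34,18,27)
river: ρ → (27,36,-25)
river: ρ → (-25,14,38)
river: ρ → (38,62,-1)
river: ρ → (-1,62,38)
river: ρ → (38,14,-25)
river: ρ → (-25,36,27)
river: ρ → (27,18,-34)
river: ρ → (-34,50,11)
river: ρ → (11,60,-9)
river: ρ → (-9,48,47)
river: ρ → (47,46,-10)
river: ρ → (-10,54,27)
ρ-cycle length = 18 (tail of 1 descent step not counted)

18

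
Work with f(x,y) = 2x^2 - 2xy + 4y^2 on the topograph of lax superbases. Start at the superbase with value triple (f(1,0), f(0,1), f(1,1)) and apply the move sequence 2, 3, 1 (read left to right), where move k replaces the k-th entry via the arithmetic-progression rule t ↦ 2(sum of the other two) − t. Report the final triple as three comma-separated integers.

start (2,4,4) = (f(1,0),f(0,1),f(1,1))
replace slot 2: 2·(2+4) − 4 = 8 → (2,8,4)
replace slot 3: 2·(2+8) − 4 = 16 → (2,8,16)
replace slot 1: 2·(8+16) − 2 = 46 → (46,8,16)

46,8,16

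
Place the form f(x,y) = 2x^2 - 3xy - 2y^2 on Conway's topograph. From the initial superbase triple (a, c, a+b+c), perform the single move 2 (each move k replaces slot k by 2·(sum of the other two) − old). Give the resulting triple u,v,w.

start (2,-2,-3) = (f(1,0),f(0,1),f(1,1))
replace slot 2: 2·(2+(-3)) − (-2) = 0 → (2,0,-3)

2,0,-3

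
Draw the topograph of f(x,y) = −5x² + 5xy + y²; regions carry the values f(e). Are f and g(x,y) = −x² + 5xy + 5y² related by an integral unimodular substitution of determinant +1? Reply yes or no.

D₁ = 45, D₂ = 45
river cycle of f (length 2): (1, 5, -5), (-5, 5, 1)
river cycle of g (length 2): (5, 5, -1), (-1, 5, 5)
cycles differ ⇒ inequivalent

no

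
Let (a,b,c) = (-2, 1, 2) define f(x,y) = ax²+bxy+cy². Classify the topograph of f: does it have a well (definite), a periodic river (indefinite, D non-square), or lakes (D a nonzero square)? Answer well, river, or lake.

D = b²−4ac = 1² − 4·(-2)·2 = 17
D > 0 non-square ⇒ indefinite ⇒ periodic river

river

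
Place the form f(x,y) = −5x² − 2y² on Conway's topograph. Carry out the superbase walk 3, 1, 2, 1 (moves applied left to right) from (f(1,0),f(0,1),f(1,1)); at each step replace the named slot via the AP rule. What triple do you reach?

start (-5,-2,-7) = (f(1,0),f(0,1),f(1,1))
replace slot 3: 2·((-5)+(-2)) − (-7) = -7 → (-5,-2,-7)
replace slot 1: 2·((-2)+(-7)) − (-5) = -13 → (-13,-2,-7)
replace slot 2: 2·((-13)+(-7)) − (-2) = -38 → (-13,-38,-7)
replace slot 1: 2·((-38)+(-7)) − (-13) = -77 → (-77,-38,-7)

-77,-38,-7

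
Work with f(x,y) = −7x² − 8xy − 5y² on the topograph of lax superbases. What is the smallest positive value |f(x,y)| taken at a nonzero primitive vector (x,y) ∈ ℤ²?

translate: b→-6 (≡8 mod 14), so (7,8,5)→(7,-6,4)
flip: (7,-6,4)→(4,6,7)
translate: b→-2 (≡6 mod 8), so (4,6,7)→(4,-2,5)
reduced (well bottom): (4,-2,5) with a≤c, −a<b≤a
well minimum |f| = |-4| = 4 (negative-definite)

4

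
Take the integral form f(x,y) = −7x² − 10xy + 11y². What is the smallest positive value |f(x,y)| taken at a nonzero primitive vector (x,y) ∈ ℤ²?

descent: ρ → (11,10,-7)  [lands on river]
river: ρ → (-7,18,3)
river: ρ → (3,18,-7)
river: ρ → (-7,10,11)
river: ρ → (11,12,-6)
river: ρ → (-6,12,11)
closes: descent 1, river 6
min |a| on river = 3

3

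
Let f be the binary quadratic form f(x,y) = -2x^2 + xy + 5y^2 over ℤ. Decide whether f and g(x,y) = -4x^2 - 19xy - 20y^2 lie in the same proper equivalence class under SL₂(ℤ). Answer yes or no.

D₁ = 41, D₂ = 41
river cycle of f (length 10): (-2, 5, 2), (2, 3, -4), (-4, 5, 1), (1, 5, -4), (-4, 3, 2), (2, 5, -2), (-2, 3, 4), (4, 5, -1), (-1, 5, 4), (4, 3, -2)
river cycle of g (length 10): (-4, 5, 1), (1, 5, -4), (-4, 3, 2), (2, 5, -2), (-2, 3, 4), (4, 5, -1), (-1, 5, 4), (4, 3, -2), (-2, 5, 2), (2, 3, -4)
cycles coincide ⇒ equivalent

yes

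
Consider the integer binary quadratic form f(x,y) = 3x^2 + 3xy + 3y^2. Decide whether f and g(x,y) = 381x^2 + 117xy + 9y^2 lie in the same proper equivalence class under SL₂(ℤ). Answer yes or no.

D₁ = -27, D₂ = -27
f: reduced (well bottom): (3,3,3) with a≤c, −a<b≤a
g: flip: (381,117,9)→(9,-117,381)
g: translate: b→9 (≡-117 mod 18), so (9,-117,381)→(9,9,3)
g: flip: (9,9,3)→(3,-9,9)
g: translate: b→3 (≡-9 mod 6), so (3,-9,9)→(3,3,3)
g: reduced (well bottom): (3,3,3) with a≤c, −a<b≤a
reduced forms (3, 3, 3) vs (3, 3, 3) ⇒ equivalent

yes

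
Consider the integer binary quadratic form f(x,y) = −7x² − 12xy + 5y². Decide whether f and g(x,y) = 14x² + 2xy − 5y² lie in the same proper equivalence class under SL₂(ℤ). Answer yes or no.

D₁ = 284, D₂ = 284
river cycle of f (length 8): (5, 12, -7), (-7, 16, 1), (1, 16, -7), (-7, 12, 5), (5, 8, -11), (-11, 14, 2), (2, 14, -11), (-11, 8, 5)
river cycle of g (length 8): (-5, 8, 11), (11, 14, -2), (-2, 14, 11), (11, 8, -5), (-5, 12, 7), (7, 16, -1), (-1, 16, 7), (7, 12, -5)
cycles differ ⇒ inequivalent

no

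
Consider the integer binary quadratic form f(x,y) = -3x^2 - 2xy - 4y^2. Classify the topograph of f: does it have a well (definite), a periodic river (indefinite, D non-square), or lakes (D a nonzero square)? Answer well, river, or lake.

D = b²−4ac = (-2)² − 4·(-3)·(-4) = -44
D < 0 ⇒ definite ⇒ every region one sign ⇒ single well

well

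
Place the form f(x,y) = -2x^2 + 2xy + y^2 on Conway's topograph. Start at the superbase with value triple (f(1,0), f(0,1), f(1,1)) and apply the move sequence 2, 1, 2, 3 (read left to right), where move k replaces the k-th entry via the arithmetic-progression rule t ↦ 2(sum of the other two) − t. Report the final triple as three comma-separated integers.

start (-2,1,1) = (f(1,0),f(0,1),f(1,1))
replace slot 2: 2·((-2)+1) − 1 = -3 → (-2,-3,1)
replace slot 1: 2·((-3)+1) − (-2) = -2 → (-2,-3,1)
replace slot 2: 2·((-2)+1) − (-3) = 1 → (-2,1,1)
replace slot 3: 2·((-2)+1) − 1 = -3 → (-2,1,-3)

-2,1,-3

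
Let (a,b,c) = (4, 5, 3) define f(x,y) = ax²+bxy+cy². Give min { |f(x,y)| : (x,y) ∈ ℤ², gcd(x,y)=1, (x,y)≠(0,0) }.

translate: b→-3 (≡5 mod 8), so (4,5,3)→(4,-3,2)
flip: (4,-3,2)→(2,3,4)
translate: b→-1 (≡3 mod 4), so (2,3,4)→(2,-1,3)
reduced (well bottom): (2,-1,3) with a≤c, −a<b≤a
well minimum = a = 2

2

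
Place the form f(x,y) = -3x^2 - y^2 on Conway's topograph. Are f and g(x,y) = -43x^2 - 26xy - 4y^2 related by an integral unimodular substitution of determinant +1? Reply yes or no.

D₁ = -12, D₂ = -12
f is negative-definite; reduce −f:
−f: flip: (3,0,1)→(1,0,3)
−f: reduced (well bottom): (1,0,3) with a≤c, −a<b≤a
flip sign back: reduced form of f is (-1,0,-3)
g is negative-definite; reduce −g:
−g: flip: (43,26,4)→(4,-26,43)
−g: translate: b→-2 (≡-26 mod 8), so (4,-26,43)→(4,-2,1)
−g: flip: (4,-2,1)→(1,2,4)
−g: translate: b→0 (≡2 mod 2), so (1,2,4)→(1,0,3)
−g: reduced (well bottom): (1,0,3) with a≤c, −a<b≤a
flip sign back: reduced form of g is (-1,0,-3)
reduced forms (-1, 0, -3) vs (-1, 0, -3) ⇒ equivalent

yes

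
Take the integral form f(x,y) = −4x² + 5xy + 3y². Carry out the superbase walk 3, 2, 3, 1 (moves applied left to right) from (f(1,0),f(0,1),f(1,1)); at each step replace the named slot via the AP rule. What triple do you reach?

start (-4,3,4) = (f(1,0),f(0,1),f(1,1))
replace slot 3: 2·((-4)+3) − 4 = -6 → (-4,3,-6)
replace slot 2: 2·((-4)+(-6)) − 3 = -23 → (-4,-23,-6)
replace slot 3: 2·((-4)+(-23)) − (-6) = -48 → (-4,-23,-48)
replace slot 1: 2·((-23)+(-48)) − (-4) = -138 → (-138,-23,-48)

-138,-23,-48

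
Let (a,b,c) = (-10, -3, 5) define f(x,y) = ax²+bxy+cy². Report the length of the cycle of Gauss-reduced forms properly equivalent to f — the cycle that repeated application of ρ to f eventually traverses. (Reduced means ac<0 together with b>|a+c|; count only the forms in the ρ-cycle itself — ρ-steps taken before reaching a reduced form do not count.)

D = 209, ⌊√D⌋ = 14
descent: ρ → (5,13,-2)  [lands on river]
river: ρ → (-2,11,11)
river: ρ → (11,11,-2)
river: ρ → (-2,13,5)
river: ρ → (5,7,-8)
river: ρ → (-8,9,4)
river: ρ → (4,7,-10)
river: ρ → (-10,13,1)
river: ρ → (1,13,-10)
river: ρ → (-10,7,4)
river: ρ → (4,9,-8)
river: ρ → (-8,7,5)
ρ-cycle length = 12 (tail of 1 descent step not counted)

12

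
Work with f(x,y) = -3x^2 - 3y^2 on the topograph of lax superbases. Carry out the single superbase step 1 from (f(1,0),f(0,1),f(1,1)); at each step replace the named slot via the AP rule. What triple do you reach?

start (-3,-3,-6) = (f(1,0),f(0,1),f(1,1))
replace slot 1: 2·((-3)+(-6)) − (-3) = -15 → (-15,-3,-6)

-15,-3,-6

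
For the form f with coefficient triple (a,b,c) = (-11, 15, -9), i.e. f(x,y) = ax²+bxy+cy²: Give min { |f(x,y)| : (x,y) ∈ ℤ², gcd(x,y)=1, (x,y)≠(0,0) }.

translate: b→7 (≡-15 mod 22), so (11,-15,9)→(11,7,5)
flip: (11,7,5)→(5,-7,11)
translate: b→3 (≡-7 mod 10), so (5,-7,11)→(5,3,9)
reduced (well bottom): (5,3,9) with a≤c, −a<b≤a
well minimum |f| = |-5| = 5 (negative-definite)

5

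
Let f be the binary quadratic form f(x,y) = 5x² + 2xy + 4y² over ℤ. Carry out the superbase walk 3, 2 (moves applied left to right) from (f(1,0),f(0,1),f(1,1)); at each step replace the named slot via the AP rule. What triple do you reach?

start (5,4,11) = (f(1,0),f(0,1),f(1,1))
replace slot 3: 2·(5+4) − 11 = 7 → (5,4,7)
replace slot 2: 2·(5+7) − 4 = 20 → (5,20,7)

5,20,7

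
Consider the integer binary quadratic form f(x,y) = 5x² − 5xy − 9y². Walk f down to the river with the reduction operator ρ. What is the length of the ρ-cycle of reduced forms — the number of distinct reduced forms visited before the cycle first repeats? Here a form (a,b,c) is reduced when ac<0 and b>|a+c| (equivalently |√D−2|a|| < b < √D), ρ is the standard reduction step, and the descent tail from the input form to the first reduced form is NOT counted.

D = 205, ⌊√D⌋ = 14
descent: ρ → (-9,5,5)  [lands on river]
river: ρ → (5,5,-9)
river: ρ → (-9,13,1)
river: ρ → (1,13,-9)
ρ-cycle length = 4 (tail of 1 descent step not counted)

4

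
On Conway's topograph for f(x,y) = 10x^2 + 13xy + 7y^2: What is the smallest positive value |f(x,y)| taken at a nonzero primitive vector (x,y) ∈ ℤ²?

translate: b→-7 (≡13 mod 20), so (10,13,7)→(10,-7,4)
flip: (10,-7,4)→(4,7,10)
translate: b→-1 (≡7 mod 8), so (4,7,10)→(4,-1,7)
reduced (well bottom): (4,-1,7) with a≤c, −a<b≤a
well minimum = a = 4

4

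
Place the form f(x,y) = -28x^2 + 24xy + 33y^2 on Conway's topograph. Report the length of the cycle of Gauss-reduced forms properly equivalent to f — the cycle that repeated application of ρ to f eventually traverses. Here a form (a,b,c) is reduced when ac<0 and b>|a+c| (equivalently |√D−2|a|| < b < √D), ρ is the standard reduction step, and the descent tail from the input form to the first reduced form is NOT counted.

D = 4272, ⌊√D⌋ = 65
river: ρ → (33,42,-19)
river: ρ → (-19,34,41)
river: ρ → (41,48,-12)
river: ρ → (-12,48,41)
river: ρ → (41,34,-19)
river: ρ → (-19,42,33)
river: ρ → (33,24,-28)
river: ρ → (-28,32,29)
river: ρ → (29,26,-31)
river: ρ → (-31,36,24)
river: ρ → (24,60,-7)
river: ρ → (-7,52,56)
river: ρ → (56,60,-3)
river: ρ → (-3,60,56)
river: ρ → (56,52,-7)
river: ρ → (-7,60,24)
river: ρ → (24,36,-31)
river: ρ → (-31,26,29)
river: ρ → (29,32,-28)
river: ρ → (-28,24,33)
ρ-cycle length = 20 (tail of 0 descent steps not counted)

20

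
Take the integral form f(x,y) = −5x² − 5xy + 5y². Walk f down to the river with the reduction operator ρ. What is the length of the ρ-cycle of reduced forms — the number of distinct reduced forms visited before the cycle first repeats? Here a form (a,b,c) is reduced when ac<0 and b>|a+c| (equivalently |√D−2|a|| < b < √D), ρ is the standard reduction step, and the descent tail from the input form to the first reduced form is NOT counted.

D = 125, ⌊√D⌋ = 11
descent: ρ → (5,5,-5)  [lands on river]
river: ρ → (-5,5,5)
ρ-cycle length = 2 (tail of 1 descent step not counted)

2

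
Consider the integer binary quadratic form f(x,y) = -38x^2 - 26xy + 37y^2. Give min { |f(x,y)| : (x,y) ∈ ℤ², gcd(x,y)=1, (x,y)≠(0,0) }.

descent: ρ → (37,26,-38)  [lands on river]
river: ρ → (-38,50,25)
river: ρ → (25,50,-38)
river: ρ → (-38,26,37)
river: ρ → (37,48,-27)
river: ρ → (-27,60,25)
river: ρ → (25,40,-47)
river: ρ → (-47,54,18)
river: ρ → (18,54,-47)
river: ρ → (-47,40,25)
river: ρ → (25,60,-27)
river: ρ → (-27,48,37)
closes: descent 1, river 12
min |a| on river = 18

18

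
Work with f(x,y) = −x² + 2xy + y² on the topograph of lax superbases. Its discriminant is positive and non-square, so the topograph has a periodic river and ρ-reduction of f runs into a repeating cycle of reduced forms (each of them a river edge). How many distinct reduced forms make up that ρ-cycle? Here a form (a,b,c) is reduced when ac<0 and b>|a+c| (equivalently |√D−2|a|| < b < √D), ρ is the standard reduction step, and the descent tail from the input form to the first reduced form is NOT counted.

D = 8, ⌊√D⌋ = 2
river: ρ → (1,2,-1)
river: ρ → (-1,2,1)
ρ-cycle length = 2 (tail of 0 descent steps not counted)

2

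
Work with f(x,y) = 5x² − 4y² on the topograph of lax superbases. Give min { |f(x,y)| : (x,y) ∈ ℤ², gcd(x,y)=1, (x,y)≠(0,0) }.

descent: ρ → (-4,8,1)  [lands on river]
river: ρ → (1,8,-4)
closes: descent 1, river 2
min |a| on river = 1

1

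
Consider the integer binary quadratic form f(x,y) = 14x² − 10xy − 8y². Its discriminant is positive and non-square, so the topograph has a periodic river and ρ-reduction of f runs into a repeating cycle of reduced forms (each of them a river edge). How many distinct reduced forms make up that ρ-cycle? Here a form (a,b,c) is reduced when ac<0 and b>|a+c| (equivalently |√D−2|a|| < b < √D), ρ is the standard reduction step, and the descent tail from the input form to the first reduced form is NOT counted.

D = 548, ⌊√D⌋ = 23
descent: ρ → (-8,10,14)  [lands on river]
river: ρ → (14,18,-4)
river: ρ → (-4,22,4)
river: ρ → (4,18,-14)
river: ρ → (-14,10,8)
river: ρ → (8,22,-2)
river: ρ → (-2,22,8)
river: ρ → (8,10,-14)
river: ρ → (-14,18,4)
river: ρ → (4,22,-4)
river: ρ → (-4,18,14)
river: ρ → (14,10,-8)
river: ρ → (-8,22,2)
river: ρ → (2,22,-8)
ρ-cycle length = 14 (tail of 1 descent step not counted)

14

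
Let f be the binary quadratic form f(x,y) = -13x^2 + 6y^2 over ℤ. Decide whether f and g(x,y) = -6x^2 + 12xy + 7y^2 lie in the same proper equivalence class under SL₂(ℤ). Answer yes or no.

D₁ = 312, D₂ = 312
river cycle of f (length 4): (6, 12, -7), (-7, 16, 2), (2, 16, -7), (-7, 12, 6)
river cycle of g (length 4): (7, 16, -2), (-2, 16, 7), (7, 12, -6), (-6, 12, 7)
cycles differ ⇒ inequivalent

no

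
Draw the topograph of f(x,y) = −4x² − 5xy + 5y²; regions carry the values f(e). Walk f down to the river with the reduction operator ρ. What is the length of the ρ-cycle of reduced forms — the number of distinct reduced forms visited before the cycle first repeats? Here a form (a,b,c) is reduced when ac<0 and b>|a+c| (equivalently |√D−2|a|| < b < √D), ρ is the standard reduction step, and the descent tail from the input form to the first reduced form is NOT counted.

D = 105, ⌊√D⌋ = 10
descent: ρ → (5,5,-4)  [lands on river]
river: ρ → (-4,3,6)
river: ρ → (6,9,-1)
river: ρ → (-1,9,6)
river: ρ → (6,3,-4)
river: ρ → (-4,5,5)
ρ-cycle length = 6 (tail of 1 descent step not counted)

6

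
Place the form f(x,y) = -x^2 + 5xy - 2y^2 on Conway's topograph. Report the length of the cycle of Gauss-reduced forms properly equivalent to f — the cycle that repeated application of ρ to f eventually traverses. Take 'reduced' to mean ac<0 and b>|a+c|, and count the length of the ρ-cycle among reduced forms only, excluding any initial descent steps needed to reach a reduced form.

D = 17, ⌊√D⌋ = 4
descent: ρ → (-2,3,1)  [lands on river]
river: ρ → (1,3,-2)
river: ρ → (-2,1,2)
river: ρ → (2,3,-1)
river: ρ → (-1,3,2)
river: ρ → (2,1,-2)
ρ-cycle length = 6 (tail of 1 descent step not counted)

6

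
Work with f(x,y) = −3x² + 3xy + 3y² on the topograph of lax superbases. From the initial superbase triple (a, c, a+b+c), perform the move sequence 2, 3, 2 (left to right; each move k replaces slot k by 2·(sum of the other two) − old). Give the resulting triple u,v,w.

start (-3,3,3) = (f(1,0),f(0,1),f(1,1))
replace slot 2: 2·((-3)+3) − 3 = -3 → (-3,-3,3)
replace slot 3: 2·((-3)+(-3)) − 3 = -15 → (-3,-3,-15)
replace slot 2: 2·((-3)+(-15)) − (-3) = -33 → (-3,-33,-15)

-3,-33,-15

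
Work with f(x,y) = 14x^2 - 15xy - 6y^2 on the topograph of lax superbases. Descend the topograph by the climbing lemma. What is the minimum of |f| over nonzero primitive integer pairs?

descent: ρ → (-6,15,14)  [lands on river]
river: ρ → (14,13,-7)
river: ρ → (-7,15,12)
river: ρ → (12,9,-10)
river: ρ → (-10,11,11)
river: ρ → (11,11,-10)
river: ρ → (-10,9,12)
river: ρ → (12,15,-7)
river: ρ → (-7,13,14)
river: ρ → (14,15,-6)
river: ρ → (-6,21,5)
river: ρ → (5,19,-10)
river: ρ → (-10,21,3)
river: ρ → (3,21,-10)
river: ρ → (-10,19,5)
river: ρ → (5,21,-6)
closes: descent 1, river 16
min |a| on river = 3

3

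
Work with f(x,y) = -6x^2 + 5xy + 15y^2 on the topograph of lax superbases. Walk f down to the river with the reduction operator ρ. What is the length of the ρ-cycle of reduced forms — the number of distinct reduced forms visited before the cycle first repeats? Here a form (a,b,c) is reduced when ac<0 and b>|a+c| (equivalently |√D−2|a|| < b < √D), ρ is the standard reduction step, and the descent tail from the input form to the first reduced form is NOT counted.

D = 385, ⌊√D⌋ = 19
descent: ρ → (15,-5,-6)
descent: ρ → (-6,17,4)  [lands on river]
river: ρ → (4,15,-10)
river: ρ → (-10,5,9)
river: ρ → (9,13,-6)
river: ρ → (-6,11,11)
river: ρ → (11,11,-6)
river: ρ → (-6,13,9)
river: ρ → (9,5,-10)
river: ρ → (-10,15,4)
river: ρ → (4,17,-6)
river: ρ → (-6,19,1)
river: ρ → (1,19,-6)
ρ-cycle length = 12 (tail of 2 descent steps not counted)

12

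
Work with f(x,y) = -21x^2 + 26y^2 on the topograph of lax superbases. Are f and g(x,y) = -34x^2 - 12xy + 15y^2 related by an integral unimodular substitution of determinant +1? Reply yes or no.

D₁ = 2184, D₂ = 2184
river cycle of f (length 6): (-21, 42, 5), (5, 38, -37), (-37, 36, 6), (6, 36, -37), (-37, 38, 5), (5, 42, -21)
river cycle of g (length 6): (15, 42, -7), (-7, 42, 15), (15, 18, -31), (-31, 44, 2), (2, 44, -31), (-31, 18, 15)
cycles differ ⇒ inequivalent

no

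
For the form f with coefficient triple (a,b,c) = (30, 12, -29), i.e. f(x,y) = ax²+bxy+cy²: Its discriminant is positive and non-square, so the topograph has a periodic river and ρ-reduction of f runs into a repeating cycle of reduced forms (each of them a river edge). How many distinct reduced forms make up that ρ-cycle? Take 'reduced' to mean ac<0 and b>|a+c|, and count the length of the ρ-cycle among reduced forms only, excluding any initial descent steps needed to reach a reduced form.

D = 3624, ⌊√D⌋ = 60
river: ρ → (-29,46,13)
river: ρ → (13,58,-5)
river: ρ → (-5,52,46)
river: ρ → (46,40,-11)
river: ρ → (-11,48,30)
river: ρ → (30,12,-29)
ρ-cycle length = 6 (tail of 0 descent steps not counted)

6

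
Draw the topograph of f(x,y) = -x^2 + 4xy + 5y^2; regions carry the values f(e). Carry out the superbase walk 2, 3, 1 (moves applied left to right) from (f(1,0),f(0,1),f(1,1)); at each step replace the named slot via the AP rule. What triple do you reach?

start (-1,5,8) = (f(1,0),f(0,1),f(1,1))
replace slot 2: 2·((-1)+8) − 5 = 9 → (-1,9,8)
replace slot 3: 2·((-1)+9) − 8 = 8 → (-1,9,8)
replace slot 1: 2·(9+8) − (-1) = 35 → (35,9,8)

35,9,8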